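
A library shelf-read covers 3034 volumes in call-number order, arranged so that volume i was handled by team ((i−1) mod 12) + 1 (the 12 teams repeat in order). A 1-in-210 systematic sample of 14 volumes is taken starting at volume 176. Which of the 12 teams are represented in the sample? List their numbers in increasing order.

2, 8

Consecutive selections differ by k = 210, so their team numbers differ by 210 mod 12 = 6.
gcd(210, 12) = 6, so the sample visits 12/6 = 2 distinct residues mod 12.
Start 176 is team 8; the teams hit are 2, 8.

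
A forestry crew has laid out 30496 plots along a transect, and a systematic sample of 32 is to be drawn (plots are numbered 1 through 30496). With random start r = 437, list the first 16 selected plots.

437, 1390, 2343, 3296, 4249, 5202, 6155, 7108, 8061, 9014, 9967, 10920, 11873, 12826, 13779, 14732

k = N/n = 30496/32 = 953
plot 1: 437
plot 2: 437 + 953 = 1390
plot 3: 1390 + 953 = 2343
plot 4: 2343 + 953 = 3296
plot 5: 3296 + 953 = 4249
plot 6: 4249 + 953 = 5202
plot 7: 5202 + 953 = 6155
plot 8: 6155 + 953 = 7108
plot 9: 7108 + 953 = 8061
plot 10: 8061 + 953 = 9014
plot 11: 9014 + 953 = 9967
plot 12: 9967 + 953 = 10920
plot 13: 10920 + 953 = 11873
plot 14: 11873 + 953 = 12826
plot 15: 12826 + 953 = 13779
plot 16: 13779 + 953 = 14732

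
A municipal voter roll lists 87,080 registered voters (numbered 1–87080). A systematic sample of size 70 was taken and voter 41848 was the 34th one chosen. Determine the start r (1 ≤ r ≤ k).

k = 87080/70 = 1244
r = 41848 − (34−1)×1244 = 41848 − 41052 = 796

796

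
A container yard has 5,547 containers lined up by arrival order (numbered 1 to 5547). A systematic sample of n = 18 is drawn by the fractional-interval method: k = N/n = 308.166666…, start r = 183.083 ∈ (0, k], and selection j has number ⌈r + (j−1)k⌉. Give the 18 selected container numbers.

184, 492, 800, 1108, 1416, 1724, 2033, 2341, 2649, 2957, 3265, 3573, 3882, 4190, 4498, 4806, 5114, 5422

j=1: r + 0k = 183.083 → ⌈·⌉ = 184
j=2: r + 1k = 491.249666… → ⌈·⌉ = 492
j=3: r + 2k = 799.416333… → ⌈·⌉ = 800
j=4: r + 3k = 1107.583 → ⌈·⌉ = 1108
j=5: r + 4k = 1415.749666… → ⌈·⌉ = 1416
j=6: r + 5k = 1723.916333… → ⌈·⌉ = 1724
j=7: r + 6k = 2032.083 → ⌈·⌉ = 2033
j=8: r + 7k = 2340.249666… → ⌈·⌉ = 2341
j=9: r + 8k = 2648.416333… → ⌈·⌉ = 2649
j=10: r + 9k = 2956.583 → ⌈·⌉ = 2957
j=11: r + 10k = 3264.749666… → ⌈·⌉ = 3265
j=12: r + 11k = 3572.916333… → ⌈·⌉ = 3573
j=13: r + 12k = 3881.083 → ⌈·⌉ = 3882
j=14: r + 13k = 4189.249666… → ⌈·⌉ = 4190
j=15: r + 14k = 4497.416333… → ⌈·⌉ = 4498
j=16: r + 15k = 4805.583 → ⌈·⌉ = 4806
j=17: r + 16k = 5113.749666… → ⌈·⌉ = 5114
j=18: r + 17k = 5421.916333… → ⌈·⌉ = 5422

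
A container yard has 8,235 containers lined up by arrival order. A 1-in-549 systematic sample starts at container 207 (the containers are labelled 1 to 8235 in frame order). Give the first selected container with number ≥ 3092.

k = 549
Steps past start: ⌈(3092 − 207)/549⌉ = ⌈2885/549⌉ = 6
Selected container: 207 + 6×549 = 3501

3501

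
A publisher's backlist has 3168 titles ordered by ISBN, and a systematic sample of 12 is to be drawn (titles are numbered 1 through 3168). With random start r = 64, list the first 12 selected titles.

k = N/n = 3168/12 = 264
title 1: 64
title 2: 64 + 264 = 328
title 3: 328 + 264 = 592
title 4: 592 + 264 = 856
title 5: 856 + 264 = 1120
title 6: 1120 + 264 = 1384
title 7: 1384 + 264 = 1648
title 8: 1648 + 264 = 1912
title 9: 1912 + 264 = 2176
title 10: 2176 + 264 = 2440
title 11: 2440 + 264 = 2704
title 12: 2704 + 264 = 2968

64, 328, 592, 856, 1120, 1384, 1648, 1912, 2176, 2440, 2704, 2968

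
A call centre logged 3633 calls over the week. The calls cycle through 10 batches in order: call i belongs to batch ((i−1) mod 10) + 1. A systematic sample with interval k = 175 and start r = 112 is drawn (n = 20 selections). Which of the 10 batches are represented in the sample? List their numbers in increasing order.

Consecutive selections differ by k = 175, so their batch numbers differ by 175 mod 10 = 5.
gcd(175, 10) = 5, so the sample visits 10/5 = 2 distinct residues mod 10.
Start 112 is batch 2; the batches hit are 2, 7.

2, 7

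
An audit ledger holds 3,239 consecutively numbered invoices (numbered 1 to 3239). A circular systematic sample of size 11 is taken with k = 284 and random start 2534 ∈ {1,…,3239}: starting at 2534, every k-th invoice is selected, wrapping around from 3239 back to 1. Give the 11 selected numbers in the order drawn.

2534, 2818, 3102, 147, 431, 715, 999, 1283, 1567, 1851, 2135

Selection 1: 2534
Selection 2: 2534 + 284 = 2818
Selection 3: 2818 + 284 = 3102
Selection 4: 3102 + 284 = 3386 → 3386 − 3239 = 147
Selection 5: 147 + 284 = 431
Selection 6: 431 + 284 = 715
Selection 7: 715 + 284 = 999
Selection 8: 999 + 284 = 1283
Selection 9: 1283 + 284 = 1567
Selection 10: 1567 + 284 = 1851
Selection 11: 1851 + 284 = 2135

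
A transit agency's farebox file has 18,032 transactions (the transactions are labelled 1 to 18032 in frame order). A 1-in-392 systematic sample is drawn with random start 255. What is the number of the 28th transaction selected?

10839

k = 392
28th selection = r + (28−1)·k = 255 + 27×392 = 255 + 10584 = 10839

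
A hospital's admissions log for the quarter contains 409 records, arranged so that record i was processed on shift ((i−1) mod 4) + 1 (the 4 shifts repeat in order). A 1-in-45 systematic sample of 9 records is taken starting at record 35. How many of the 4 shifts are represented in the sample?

Consecutive selections differ by k = 45, so their shift numbers differ by 45 mod 4 = 1.
gcd(45, 4) = 1, so the sample visits 4/1 = 4 distinct residues mod 4.
Start 35 is shift 3; the shifts hit are 1, 2, 3, 4.

4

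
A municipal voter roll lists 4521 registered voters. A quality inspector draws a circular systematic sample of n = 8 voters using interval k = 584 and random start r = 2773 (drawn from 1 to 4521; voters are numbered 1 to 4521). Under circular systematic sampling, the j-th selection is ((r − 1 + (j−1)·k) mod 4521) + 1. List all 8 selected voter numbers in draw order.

Selection 1: 2773
Selection 2: 2773 + 584 = 3357
Selection 3: 3357 + 584 = 3941
Selection 4: 3941 + 584 = 4525 → 4525 − 4521 = 4
Selection 5: 4 + 584 = 588
Selection 6: 588 + 584 = 1172
Selection 7: 1172 + 584 = 1756
Selection 8: 1756 + 584 = 2340

2773, 3357, 3941, 4, 588, 1172, 1756, 2340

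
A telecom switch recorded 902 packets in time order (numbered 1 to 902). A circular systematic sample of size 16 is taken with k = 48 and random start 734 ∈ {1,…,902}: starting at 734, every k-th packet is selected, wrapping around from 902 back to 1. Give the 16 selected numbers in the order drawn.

734, 782, 830, 878, 24, 72, 120, 168, 216, 264, 312, 360, 408, 456, 504, 552

Selection 1: 734
Selection 2: 734 + 48 = 782
Selection 3: 782 + 48 = 830
Selection 4: 830 + 48 = 878
Selection 5: 878 + 48 = 926 → 926 − 902 = 24
Selection 6: 24 + 48 = 72
Selection 7: 72 + 48 = 120
Selection 8: 120 + 48 = 168
Selection 9: 168 + 48 = 216
Selection 10: 216 + 48 = 264
Selection 11: 264 + 48 = 312
Selection 12: 312 + 48 = 360
Selection 13: 360 + 48 = 408
Selection 14: 408 + 48 = 456
Selection 15: 456 + 48 = 504
Selection 16: 504 + 48 = 552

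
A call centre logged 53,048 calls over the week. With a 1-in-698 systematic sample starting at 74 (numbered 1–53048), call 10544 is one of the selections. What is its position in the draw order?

16

k = 698
position = (10544 − 74)/698 + 1 = 10470/698 + 1 = 15 + 1 = 16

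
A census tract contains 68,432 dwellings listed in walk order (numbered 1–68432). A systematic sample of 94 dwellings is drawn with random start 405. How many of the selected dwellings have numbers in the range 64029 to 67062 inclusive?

4

k = 68432/94 = 728
First selection ≥ 64029: 405 + ⌈(64029−405)/728⌉·728 = 405 + 88×728 = 64469
Last selection ≤ 67062: 405 + ⌊(67062−405)/728⌋·728 = 405 + 91×728 = 66653
Count = 91 − 88 + 1 = 4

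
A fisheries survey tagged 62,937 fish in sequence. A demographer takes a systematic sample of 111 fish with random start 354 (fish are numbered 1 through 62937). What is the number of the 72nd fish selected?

40611

k = 62937/111 = 567
72nd selection = r + (72−1)·k = 354 + 71×567 = 354 + 40257 = 40611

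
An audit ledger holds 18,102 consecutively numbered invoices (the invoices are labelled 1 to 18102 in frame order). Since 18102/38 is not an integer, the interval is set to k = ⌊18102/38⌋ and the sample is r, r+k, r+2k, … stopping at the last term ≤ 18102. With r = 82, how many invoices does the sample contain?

k = ⌊18102/38⌋ = 476
Achieved size = ⌊(18102 − 82)/476⌋ + 1 = ⌊18020/476⌋ + 1 = 37 + 1 = 38
(last selection: 82 + 37×476 = 17694 ≤ 18102; next would be 18170 > 18102)

38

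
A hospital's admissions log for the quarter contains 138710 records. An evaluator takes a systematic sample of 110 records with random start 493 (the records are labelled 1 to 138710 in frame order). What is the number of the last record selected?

k = 138710/110 = 1261
110th selection = r + (110−1)·k = 493 + 109×1261 = 493 + 137449 = 137942

137942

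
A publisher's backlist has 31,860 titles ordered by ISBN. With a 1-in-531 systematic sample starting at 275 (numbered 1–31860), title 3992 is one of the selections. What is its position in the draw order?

8

k = 531
position = (3992 − 275)/531 + 1 = 3717/531 + 1 = 7 + 1 = 8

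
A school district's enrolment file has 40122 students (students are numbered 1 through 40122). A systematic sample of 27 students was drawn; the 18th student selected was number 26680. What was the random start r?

k = 40122/27 = 1486
r = 26680 − (18−1)×1486 = 26680 − 25262 = 1418

1418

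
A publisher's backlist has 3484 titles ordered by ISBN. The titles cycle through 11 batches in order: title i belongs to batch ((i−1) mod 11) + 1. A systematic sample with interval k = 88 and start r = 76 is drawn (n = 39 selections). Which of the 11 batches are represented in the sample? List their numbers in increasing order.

Consecutive selections differ by k = 88, so their batch numbers differ by 88 mod 11 = 0.
gcd(88, 11) = 11, so the sample visits 11/11 = 1 distinct residues mod 11.
Start 76 is batch 10; the batches hit are 10.

10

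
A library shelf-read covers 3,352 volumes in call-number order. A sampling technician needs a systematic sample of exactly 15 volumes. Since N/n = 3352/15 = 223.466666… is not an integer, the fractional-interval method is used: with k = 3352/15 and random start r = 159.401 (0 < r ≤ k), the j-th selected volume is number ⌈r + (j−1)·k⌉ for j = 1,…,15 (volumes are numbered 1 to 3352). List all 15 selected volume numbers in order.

j=1: r + 0k = 159.401 → ⌈·⌉ = 160
j=2: r + 1k = 382.867666… → ⌈·⌉ = 383
j=3: r + 2k = 606.334333… → ⌈·⌉ = 607
j=4: r + 3k = 829.801 → ⌈·⌉ = 830
j=5: r + 4k = 1053.267666… → ⌈·⌉ = 1054
j=6: r + 5k = 1276.734333… → ⌈·⌉ = 1277
j=7: r + 6k = 1500.201 → ⌈·⌉ = 1501
j=8: r + 7k = 1723.667666… → ⌈·⌉ = 1724
j=9: r + 8k = 1947.134333… → ⌈·⌉ = 1948
j=10: r + 9k = 2170.601 → ⌈·⌉ = 2171
j=11: r + 10k = 2394.067666… → ⌈·⌉ = 2395
j=12: r + 11k = 2617.534333… → ⌈·⌉ = 2618
j=13: r + 12k = 2841.001 → ⌈·⌉ = 2842
j=14: r + 13k = 3064.467666… → ⌈·⌉ = 3065
j=15: r + 14k = 3287.934333… → ⌈·⌉ = 3288

160, 383, 607, 830, 1054, 1277, 1501, 1724, 1948, 2171, 2395, 2618, 2842, 3065, 3288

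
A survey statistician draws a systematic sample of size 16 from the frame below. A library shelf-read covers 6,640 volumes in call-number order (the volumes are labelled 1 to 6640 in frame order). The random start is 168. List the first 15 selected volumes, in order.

168, 583, 998, 1413, 1828, 2243, 2658, 3073, 3488, 3903, 4318, 4733, 5148, 5563, 5978

k = N/n = 6640/16 = 415
volume 1: 168
volume 2: 168 + 415 = 583
volume 3: 583 + 415 = 998
volume 4: 998 + 415 = 1413
volume 5: 1413 + 415 = 1828
volume 6: 1828 + 415 = 2243
volume 7: 2243 + 415 = 2658
volume 8: 2658 + 415 = 3073
volume 9: 3073 + 415 = 3488
volume 10: 3488 + 415 = 3903
volume 11: 3903 + 415 = 4318
volume 12: 4318 + 415 = 4733
volume 13: 4733 + 415 = 5148
volume 14: 5148 + 415 = 5563
volume 15: 5563 + 415 = 5978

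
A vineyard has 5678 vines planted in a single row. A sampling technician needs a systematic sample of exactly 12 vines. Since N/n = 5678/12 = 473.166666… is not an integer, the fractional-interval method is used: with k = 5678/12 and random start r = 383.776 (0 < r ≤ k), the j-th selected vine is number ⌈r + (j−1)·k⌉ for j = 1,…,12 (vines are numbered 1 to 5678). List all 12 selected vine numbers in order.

j=1: r + 0k = 383.776 → ⌈·⌉ = 384
j=2: r + 1k = 856.942666… → ⌈·⌉ = 857
j=3: r + 2k = 1330.109333… → ⌈·⌉ = 1331
j=4: r + 3k = 1803.276 → ⌈·⌉ = 1804
j=5: r + 4k = 2276.442666… → ⌈·⌉ = 2277
j=6: r + 5k = 2749.609333… → ⌈·⌉ = 2750
j=7: r + 6k = 3222.776 → ⌈·⌉ = 3223
j=8: r + 7k = 3695.942666… → ⌈·⌉ = 3696
j=9: r + 8k = 4169.109333… → ⌈·⌉ = 4170
j=10: r + 9k = 4642.276 → ⌈·⌉ = 4643
j=11: r + 10k = 5115.442666… → ⌈·⌉ = 5116
j=12: r + 11k = 5588.609333… → ⌈·⌉ = 5589

384, 857, 1331, 1804, 2277, 2750, 3223, 3696, 4170, 4643, 5116, 5589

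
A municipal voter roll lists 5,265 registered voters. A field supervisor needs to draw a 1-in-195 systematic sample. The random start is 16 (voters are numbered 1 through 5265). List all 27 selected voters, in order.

16, 211, 406, 601, 796, 991, 1186, 1381, 1576, 1771, 1966, 2161, 2356, 2551, 2746, 2941, 3136, 3331, 3526, 3721, 3916, 4111, 4306, 4501, 4696, 4891, 5086

voter 1: 16
voter 2: 16 + 195 = 211
voter 3: 211 + 195 = 406
voter 4: 406 + 195 = 601
voter 5: 601 + 195 = 796
voter 6: 796 + 195 = 991
voter 7: 991 + 195 = 1186
voter 8: 1186 + 195 = 1381
voter 9: 1381 + 195 = 1576
voter 10: 1576 + 195 = 1771
voter 11: 1771 + 195 = 1966
voter 12: 1966 + 195 = 2161
voter 13: 2161 + 195 = 2356
voter 14: 2356 + 195 = 2551
voter 15: 2551 + 195 = 2746
voter 16: 2746 + 195 = 2941
voter 17: 2941 + 195 = 3136
voter 18: 3136 + 195 = 3331
voter 19: 3331 + 195 = 3526
voter 20: 3526 + 195 = 3721
voter 21: 3721 + 195 = 3916
voter 22: 3916 + 195 = 4111
voter 23: 4111 + 195 = 4306
voter 24: 4306 + 195 = 4501
voter 25: 4501 + 195 = 4696
voter 26: 4696 + 195 = 4891
voter 27: 4891 + 195 = 5086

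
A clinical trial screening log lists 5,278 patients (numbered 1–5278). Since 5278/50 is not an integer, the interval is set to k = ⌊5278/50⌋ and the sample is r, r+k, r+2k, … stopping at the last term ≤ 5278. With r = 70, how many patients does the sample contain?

k = ⌊5278/50⌋ = 105
Achieved size = ⌊(5278 − 70)/105⌋ + 1 = ⌊5208/105⌋ + 1 = 49 + 1 = 50
(last selection: 70 + 49×105 = 5215 ≤ 5278; next would be 5320 > 5278)

50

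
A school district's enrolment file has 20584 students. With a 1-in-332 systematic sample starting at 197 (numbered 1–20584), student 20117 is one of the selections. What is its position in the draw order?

61

k = 332
position = (20117 − 197)/332 + 1 = 19920/332 + 1 = 60 + 1 = 61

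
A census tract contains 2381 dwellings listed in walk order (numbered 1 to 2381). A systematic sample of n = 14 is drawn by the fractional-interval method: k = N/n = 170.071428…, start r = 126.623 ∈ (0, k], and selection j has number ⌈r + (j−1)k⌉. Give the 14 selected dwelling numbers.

j=1: r + 0k = 126.623 → ⌈·⌉ = 127
j=2: r + 1k = 296.694428… → ⌈·⌉ = 297
j=3: r + 2k = 466.765857… → ⌈·⌉ = 467
j=4: r + 3k = 636.837285… → ⌈·⌉ = 637
j=5: r + 4k = 806.908714… → ⌈·⌉ = 807
j=6: r + 5k = 976.980142… → ⌈·⌉ = 977
j=7: r + 6k = 1147.051571… → ⌈·⌉ = 1148
j=8: r + 7k = 1317.123 → ⌈·⌉ = 1318
j=9: r + 8k = 1487.194428… → ⌈·⌉ = 1488
j=10: r + 9k = 1657.265857… → ⌈·⌉ = 1658
j=11: r + 10k = 1827.337285… → ⌈·⌉ = 1828
j=12: r + 11k = 1997.408714… → ⌈·⌉ = 1998
j=13: r + 12k = 2167.480142… → ⌈·⌉ = 2168
j=14: r + 13k = 2337.551571… → ⌈·⌉ = 2338

127, 297, 467, 637, 807, 977, 1148, 1318, 1488, 1658, 1828, 1998, 2168, 2338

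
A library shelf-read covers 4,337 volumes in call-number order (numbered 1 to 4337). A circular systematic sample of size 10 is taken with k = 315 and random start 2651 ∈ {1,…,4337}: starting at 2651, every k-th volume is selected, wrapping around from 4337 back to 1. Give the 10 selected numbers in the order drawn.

2651, 2966, 3281, 3596, 3911, 4226, 204, 519, 834, 1149

Selection 1: 2651
Selection 2: 2651 + 315 = 2966
Selection 3: 2966 + 315 = 3281
Selection 4: 3281 + 315 = 3596
Selection 5: 3596 + 315 = 3911
Selection 6: 3911 + 315 = 4226
Selection 7: 4226 + 315 = 4541 → 4541 − 4337 = 204
Selection 8: 204 + 315 = 519
Selection 9: 519 + 315 = 834
Selection 10: 834 + 315 = 1149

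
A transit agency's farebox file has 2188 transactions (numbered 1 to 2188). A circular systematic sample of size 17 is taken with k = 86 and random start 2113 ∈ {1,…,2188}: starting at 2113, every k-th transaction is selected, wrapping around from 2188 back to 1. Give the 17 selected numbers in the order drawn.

2113, 11, 97, 183, 269, 355, 441, 527, 613, 699, 785, 871, 957, 1043, 1129, 1215, 1301

Selection 1: 2113
Selection 2: 2113 + 86 = 2199 → 2199 − 2188 = 11
Selection 3: 11 + 86 = 97
Selection 4: 97 + 86 = 183
Selection 5: 183 + 86 = 269
Selection 6: 269 + 86 = 355
Selection 7: 355 + 86 = 441
Selection 8: 441 + 86 = 527
Selection 9: 527 + 86 = 613
Selection 10: 613 + 86 = 699
Selection 11: 699 + 86 = 785
Selection 12: 785 + 86 = 871
Selection 13: 871 + 86 = 957
Selection 14: 957 + 86 = 1043
Selection 15: 1043 + 86 = 1129
Selection 16: 1129 + 86 = 1215
Selection 17: 1215 + 86 = 1301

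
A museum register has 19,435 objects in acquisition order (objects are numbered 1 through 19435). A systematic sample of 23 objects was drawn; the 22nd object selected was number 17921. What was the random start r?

176

k = 19435/23 = 845
r = 17921 − (22−1)×845 = 17921 − 17745 = 176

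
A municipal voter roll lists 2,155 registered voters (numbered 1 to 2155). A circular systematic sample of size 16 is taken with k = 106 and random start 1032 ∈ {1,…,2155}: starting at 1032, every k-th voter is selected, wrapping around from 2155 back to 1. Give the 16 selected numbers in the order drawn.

Selection 1: 1032
Selection 2: 1032 + 106 = 1138
Selection 3: 1138 + 106 = 1244
Selection 4: 1244 + 106 = 1350
Selection 5: 1350 + 106 = 1456
Selection 6: 1456 + 106 = 1562
Selection 7: 1562 + 106 = 1668
Selection 8: 1668 + 106 = 1774
Selection 9: 1774 + 106 = 1880
Selection 10: 1880 + 106 = 1986
Selection 11: 1986 + 106 = 2092
Selection 12: 2092 + 106 = 2198 → 2198 − 2155 = 43
Selection 13: 43 + 106 = 149
Selection 14: 149 + 106 = 255
Selection 15: 255 + 106 = 361
Selection 16: 361 + 106 = 467

1032, 1138, 1244, 1350, 1456, 1562, 1668, 1774, 1880, 1986, 2092, 43, 149, 255, 361, 467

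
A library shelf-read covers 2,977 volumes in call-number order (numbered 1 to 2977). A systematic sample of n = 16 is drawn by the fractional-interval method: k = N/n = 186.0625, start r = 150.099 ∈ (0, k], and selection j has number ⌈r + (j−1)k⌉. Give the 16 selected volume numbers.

j=1: r + 0k = 150.099 → ⌈·⌉ = 151
j=2: r + 1k = 336.1615 → ⌈·⌉ = 337
j=3: r + 2k = 522.224 → ⌈·⌉ = 523
j=4: r + 3k = 708.2865 → ⌈·⌉ = 709
j=5: r + 4k = 894.349 → ⌈·⌉ = 895
j=6: r + 5k = 1080.4115 → ⌈·⌉ = 1081
j=7: r + 6k = 1266.474 → ⌈·⌉ = 1267
j=8: r + 7k = 1452.5365 → ⌈·⌉ = 1453
j=9: r + 8k = 1638.599 → ⌈·⌉ = 1639
j=10: r + 9k = 1824.6615 → ⌈·⌉ = 1825
j=11: r + 10k = 2010.724 → ⌈·⌉ = 2011
j=12: r + 11k = 2196.7865 → ⌈·⌉ = 2197
j=13: r + 12k = 2382.849 → ⌈·⌉ = 2383
j=14: r + 13k = 2568.9115 → ⌈·⌉ = 2569
j=15: r + 14k = 2754.974 → ⌈·⌉ = 2755
j=16: r + 15k = 2941.0365 → ⌈·⌉ = 2942

151, 337, 523, 709, 895, 1081, 1267, 1453, 1639, 1825, 2011, 2197, 2383, 2569, 2755, 2942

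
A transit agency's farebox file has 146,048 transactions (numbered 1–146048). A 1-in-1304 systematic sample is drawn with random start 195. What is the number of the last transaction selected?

144939

k = 1304
112th selection = r + (112−1)·k = 195 + 111×1304 = 195 + 144744 = 144939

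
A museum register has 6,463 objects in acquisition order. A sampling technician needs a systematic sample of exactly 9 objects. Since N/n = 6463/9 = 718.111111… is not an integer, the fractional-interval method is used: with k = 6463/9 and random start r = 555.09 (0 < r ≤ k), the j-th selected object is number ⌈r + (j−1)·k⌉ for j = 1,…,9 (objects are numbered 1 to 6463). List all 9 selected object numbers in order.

556, 1274, 1992, 2710, 3428, 4146, 4864, 5582, 6300

j=1: r + 0k = 555.09 → ⌈·⌉ = 556
j=2: r + 1k = 1273.201111… → ⌈·⌉ = 1274
j=3: r + 2k = 1991.312222… → ⌈·⌉ = 1992
j=4: r + 3k = 2709.423333… → ⌈·⌉ = 2710
j=5: r + 4k = 3427.534444… → ⌈·⌉ = 3428
j=6: r + 5k = 4145.645555… → ⌈·⌉ = 4146
j=7: r + 6k = 4863.756666… → ⌈·⌉ = 4864
j=8: r + 7k = 5581.867777… → ⌈·⌉ = 5582
j=9: r + 8k = 6299.978888… → ⌈·⌉ = 6300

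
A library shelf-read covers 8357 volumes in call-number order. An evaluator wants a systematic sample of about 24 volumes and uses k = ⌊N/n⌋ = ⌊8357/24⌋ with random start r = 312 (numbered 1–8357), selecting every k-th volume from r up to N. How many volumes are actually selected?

k = ⌊8357/24⌋ = 348
Achieved size = ⌊(8357 − 312)/348⌋ + 1 = ⌊8045/348⌋ + 1 = 23 + 1 = 24
(last selection: 312 + 23×348 = 8316 ≤ 8357; next would be 8664 > 8357)

24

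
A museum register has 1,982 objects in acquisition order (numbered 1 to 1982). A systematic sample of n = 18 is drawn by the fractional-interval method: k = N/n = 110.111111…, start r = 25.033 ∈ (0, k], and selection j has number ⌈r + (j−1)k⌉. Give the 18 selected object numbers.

26, 136, 246, 356, 466, 576, 686, 796, 906, 1017, 1127, 1237, 1347, 1457, 1567, 1677, 1787, 1897

j=1: r + 0k = 25.033 → ⌈·⌉ = 26
j=2: r + 1k = 135.144111… → ⌈·⌉ = 136
j=3: r + 2k = 245.255222… → ⌈·⌉ = 246
j=4: r + 3k = 355.366333… → ⌈·⌉ = 356
j=5: r + 4k = 465.477444… → ⌈·⌉ = 466
j=6: r + 5k = 575.588555… → ⌈·⌉ = 576
j=7: r + 6k = 685.699666… → ⌈·⌉ = 686
j=8: r + 7k = 795.810777… → ⌈·⌉ = 796
j=9: r + 8k = 905.921888… → ⌈·⌉ = 906
j=10: r + 9k = 1016.033 → ⌈·⌉ = 1017
j=11: r + 10k = 1126.144111… → ⌈·⌉ = 1127
j=12: r + 11k = 1236.255222… → ⌈·⌉ = 1237
j=13: r + 12k = 1346.366333… → ⌈·⌉ = 1347
j=14: r + 13k = 1456.477444… → ⌈·⌉ = 1457
j=15: r + 14k = 1566.588555… → ⌈·⌉ = 1567
j=16: r + 15k = 1676.699666… → ⌈·⌉ = 1677
j=17: r + 16k = 1786.810777… → ⌈·⌉ = 1787
j=18: r + 17k = 1896.921888… → ⌈·⌉ = 1897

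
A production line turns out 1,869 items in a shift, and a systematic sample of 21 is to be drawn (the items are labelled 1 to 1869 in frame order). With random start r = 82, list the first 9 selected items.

k = N/n = 1869/21 = 89
item 1: 82
item 2: 82 + 89 = 171
item 3: 171 + 89 = 260
item 4: 260 + 89 = 349
item 5: 349 + 89 = 438
item 6: 438 + 89 = 527
item 7: 527 + 89 = 616
item 8: 616 + 89 = 705
item 9: 705 + 89 = 794

82, 171, 260, 349, 438, 527, 616, 705, 794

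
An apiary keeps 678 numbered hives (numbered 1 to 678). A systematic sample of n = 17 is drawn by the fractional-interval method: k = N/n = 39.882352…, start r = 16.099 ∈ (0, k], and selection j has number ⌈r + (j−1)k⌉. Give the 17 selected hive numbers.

17, 56, 96, 136, 176, 216, 256, 296, 336, 376, 415, 455, 495, 535, 575, 615, 655

j=1: r + 0k = 16.099 → ⌈·⌉ = 17
j=2: r + 1k = 55.981352… → ⌈·⌉ = 56
j=3: r + 2k = 95.863705… → ⌈·⌉ = 96
j=4: r + 3k = 135.746058… → ⌈·⌉ = 136
j=5: r + 4k = 175.628411… → ⌈·⌉ = 176
j=6: r + 5k = 215.510764… → ⌈·⌉ = 216
j=7: r + 6k = 255.393117… → ⌈·⌉ = 256
j=8: r + 7k = 295.275470… → ⌈·⌉ = 296
j=9: r + 8k = 335.157823… → ⌈·⌉ = 336
j=10: r + 9k = 375.040176… → ⌈·⌉ = 376
j=11: r + 10k = 414.922529… → ⌈·⌉ = 415
j=12: r + 11k = 454.804882… → ⌈·⌉ = 455
j=13: r + 12k = 494.687235… → ⌈·⌉ = 495
j=14: r + 13k = 534.569588… → ⌈·⌉ = 535
j=15: r + 14k = 574.451941… → ⌈·⌉ = 575
j=16: r + 15k = 614.334294… → ⌈·⌉ = 615
j=17: r + 16k = 654.216647… → ⌈·⌉ = 655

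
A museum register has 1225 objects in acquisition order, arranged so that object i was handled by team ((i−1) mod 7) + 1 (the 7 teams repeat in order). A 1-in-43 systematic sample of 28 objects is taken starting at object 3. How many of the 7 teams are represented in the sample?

Consecutive selections differ by k = 43, so their team numbers differ by 43 mod 7 = 1.
gcd(43, 7) = 1, so the sample visits 7/1 = 7 distinct residues mod 7.
Start 3 is team 3; the teams hit are 1, 2, 3, 4, 5, 6, 7.

7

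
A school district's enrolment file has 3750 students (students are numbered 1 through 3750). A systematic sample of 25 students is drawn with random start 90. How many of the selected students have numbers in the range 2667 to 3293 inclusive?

k = 3750/25 = 150
First selection ≥ 2667: 90 + ⌈(2667−90)/150⌉·150 = 90 + 18×150 = 2790
Last selection ≤ 3293: 90 + ⌊(3293−90)/150⌋·150 = 90 + 21×150 = 3240
Count = 21 − 18 + 1 = 4

4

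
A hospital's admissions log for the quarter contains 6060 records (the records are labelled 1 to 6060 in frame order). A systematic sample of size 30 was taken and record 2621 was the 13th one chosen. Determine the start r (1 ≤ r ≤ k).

197

k = 6060/30 = 202
r = 2621 − (13−1)×202 = 2621 − 2424 = 197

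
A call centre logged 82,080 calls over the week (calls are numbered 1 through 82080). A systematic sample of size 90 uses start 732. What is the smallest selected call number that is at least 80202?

80988

k = 82080/90 = 912
Steps past start: ⌈(80202 − 732)/912⌉ = ⌈79470/912⌉ = 88
Selected call: 732 + 88×912 = 80988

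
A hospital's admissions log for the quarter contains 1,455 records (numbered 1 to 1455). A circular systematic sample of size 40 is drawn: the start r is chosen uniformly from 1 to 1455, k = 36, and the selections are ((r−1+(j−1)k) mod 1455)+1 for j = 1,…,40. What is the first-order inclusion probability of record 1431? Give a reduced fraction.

8/291

For each position j, as r ranges over 1…1455 the j-th selection hits every record exactly once, so record 1431 is selected for exactly 40 of the 1455 starts.
Inclusion probability = 40/1455 = 8/291.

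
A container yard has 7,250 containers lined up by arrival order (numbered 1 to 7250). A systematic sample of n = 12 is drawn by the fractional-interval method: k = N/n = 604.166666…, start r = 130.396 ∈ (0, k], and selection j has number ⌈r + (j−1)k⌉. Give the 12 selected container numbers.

131, 735, 1339, 1943, 2548, 3152, 3756, 4360, 4964, 5568, 6173, 6777

j=1: r + 0k = 130.396 → ⌈·⌉ = 131
j=2: r + 1k = 734.562666… → ⌈·⌉ = 735
j=3: r + 2k = 1338.729333… → ⌈·⌉ = 1339
j=4: r + 3k = 1942.896 → ⌈·⌉ = 1943
j=5: r + 4k = 2547.062666… → ⌈·⌉ = 2548
j=6: r + 5k = 3151.229333… → ⌈·⌉ = 3152
j=7: r + 6k = 3755.396 → ⌈·⌉ = 3756
j=8: r + 7k = 4359.562666… → ⌈·⌉ = 4360
j=9: r + 8k = 4963.729333… → ⌈·⌉ = 4964
j=10: r + 9k = 5567.896 → ⌈·⌉ = 5568
j=11: r + 10k = 6172.062666… → ⌈·⌉ = 6173
j=12: r + 11k = 6776.229333… → ⌈·⌉ = 6777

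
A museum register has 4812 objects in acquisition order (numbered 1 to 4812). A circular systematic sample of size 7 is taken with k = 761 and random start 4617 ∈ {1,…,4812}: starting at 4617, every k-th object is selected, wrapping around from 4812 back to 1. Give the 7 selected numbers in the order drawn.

4617, 566, 1327, 2088, 2849, 3610, 4371

Selection 1: 4617
Selection 2: 4617 + 761 = 5378 → 5378 − 4812 = 566
Selection 3: 566 + 761 = 1327
Selection 4: 1327 + 761 = 2088
Selection 5: 2088 + 761 = 2849
Selection 6: 2849 + 761 = 3610
Selection 7: 3610 + 761 = 4371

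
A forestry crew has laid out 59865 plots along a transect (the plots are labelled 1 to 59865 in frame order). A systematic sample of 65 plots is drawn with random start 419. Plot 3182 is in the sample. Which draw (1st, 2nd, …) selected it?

4

k = 59865/65 = 921
position = (3182 − 419)/921 + 1 = 2763/921 + 1 = 3 + 1 = 4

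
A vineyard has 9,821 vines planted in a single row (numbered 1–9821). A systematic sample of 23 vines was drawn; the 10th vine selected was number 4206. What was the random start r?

363

k = 9821/23 = 427
r = 4206 − (10−1)×427 = 4206 − 3843 = 363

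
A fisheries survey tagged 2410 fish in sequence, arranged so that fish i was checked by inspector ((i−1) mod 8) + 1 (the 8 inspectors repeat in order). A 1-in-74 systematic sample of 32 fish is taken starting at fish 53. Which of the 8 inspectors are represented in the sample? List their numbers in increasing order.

1, 3, 5, 7

Consecutive selections differ by k = 74, so their inspector numbers differ by 74 mod 8 = 2.
gcd(74, 8) = 2, so the sample visits 8/2 = 4 distinct residues mod 8.
Start 53 is inspector 5; the inspectors hit are 1, 3, 5, 7.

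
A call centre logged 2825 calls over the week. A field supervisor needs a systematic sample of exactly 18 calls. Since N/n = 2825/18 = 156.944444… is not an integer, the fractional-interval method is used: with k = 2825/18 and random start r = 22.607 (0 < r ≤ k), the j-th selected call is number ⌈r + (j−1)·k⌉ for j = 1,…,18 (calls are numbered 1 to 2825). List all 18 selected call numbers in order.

23, 180, 337, 494, 651, 808, 965, 1122, 1279, 1436, 1593, 1749, 1906, 2063, 2220, 2377, 2534, 2691

j=1: r + 0k = 22.607 → ⌈·⌉ = 23
j=2: r + 1k = 179.551444… → ⌈·⌉ = 180
j=3: r + 2k = 336.495888… → ⌈·⌉ = 337
j=4: r + 3k = 493.440333… → ⌈·⌉ = 494
j=5: r + 4k = 650.384777… → ⌈·⌉ = 651
j=6: r + 5k = 807.329222… → ⌈·⌉ = 808
j=7: r + 6k = 964.273666… → ⌈·⌉ = 965
j=8: r + 7k = 1121.218111… → ⌈·⌉ = 1122
j=9: r + 8k = 1278.162555… → ⌈·⌉ = 1279
j=10: r + 9k = 1435.107 → ⌈·⌉ = 1436
j=11: r + 10k = 1592.051444… → ⌈·⌉ = 1593
j=12: r + 11k = 1748.995888… → ⌈·⌉ = 1749
j=13: r + 12k = 1905.940333… → ⌈·⌉ = 1906
j=14: r + 13k = 2062.884777… → ⌈·⌉ = 2063
j=15: r + 14k = 2219.829222… → ⌈·⌉ = 2220
j=16: r + 15k = 2376.773666… → ⌈·⌉ = 2377
j=17: r + 16k = 2533.718111… → ⌈·⌉ = 2534
j=18: r + 17k = 2690.662555… → ⌈·⌉ = 2691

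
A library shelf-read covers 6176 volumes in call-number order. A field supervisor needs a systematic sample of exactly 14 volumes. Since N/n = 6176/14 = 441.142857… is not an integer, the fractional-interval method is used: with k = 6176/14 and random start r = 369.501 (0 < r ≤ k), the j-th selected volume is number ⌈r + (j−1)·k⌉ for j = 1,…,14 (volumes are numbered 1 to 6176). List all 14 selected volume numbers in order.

370, 811, 1252, 1693, 2135, 2576, 3017, 3458, 3899, 4340, 4781, 5223, 5664, 6105

j=1: r + 0k = 369.501 → ⌈·⌉ = 370
j=2: r + 1k = 810.643857… → ⌈·⌉ = 811
j=3: r + 2k = 1251.786714… → ⌈·⌉ = 1252
j=4: r + 3k = 1692.929571… → ⌈·⌉ = 1693
j=5: r + 4k = 2134.072428… → ⌈·⌉ = 2135
j=6: r + 5k = 2575.215285… → ⌈·⌉ = 2576
j=7: r + 6k = 3016.358142… → ⌈·⌉ = 3017
j=8: r + 7k = 3457.501 → ⌈·⌉ = 3458
j=9: r + 8k = 3898.643857… → ⌈·⌉ = 3899
j=10: r + 9k = 4339.786714… → ⌈·⌉ = 4340
j=11: r + 10k = 4780.929571… → ⌈·⌉ = 4781
j=12: r + 11k = 5222.072428… → ⌈·⌉ = 5223
j=13: r + 12k = 5663.215285… → ⌈·⌉ = 5664
j=14: r + 13k = 6104.358142… → ⌈·⌉ = 6105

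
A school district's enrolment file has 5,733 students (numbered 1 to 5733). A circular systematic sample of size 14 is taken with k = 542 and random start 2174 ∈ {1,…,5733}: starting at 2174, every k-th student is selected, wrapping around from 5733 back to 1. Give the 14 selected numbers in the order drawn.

2174, 2716, 3258, 3800, 4342, 4884, 5426, 235, 777, 1319, 1861, 2403, 2945, 3487

Selection 1: 2174
Selection 2: 2174 + 542 = 2716
Selection 3: 2716 + 542 = 3258
Selection 4: 3258 + 542 = 3800
Selection 5: 3800 + 542 = 4342
Selection 6: 4342 + 542 = 4884
Selection 7: 4884 + 542 = 5426
Selection 8: 5426 + 542 = 5968 → 5968 − 5733 = 235
Selection 9: 235 + 542 = 777
Selection 10: 777 + 542 = 1319
Selection 11: 1319 + 542 = 1861
Selection 12: 1861 + 542 = 2403
Selection 13: 2403 + 542 = 2945
Selection 14: 2945 + 542 = 3487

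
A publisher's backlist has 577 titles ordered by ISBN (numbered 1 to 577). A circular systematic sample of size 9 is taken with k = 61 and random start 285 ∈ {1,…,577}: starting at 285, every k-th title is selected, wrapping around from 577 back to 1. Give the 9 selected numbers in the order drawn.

285, 346, 407, 468, 529, 13, 74, 135, 196

Selection 1: 285
Selection 2: 285 + 61 = 346
Selection 3: 346 + 61 = 407
Selection 4: 407 + 61 = 468
Selection 5: 468 + 61 = 529
Selection 6: 529 + 61 = 590 → 590 − 577 = 13
Selection 7: 13 + 61 = 74
Selection 8: 74 + 61 = 135
Selection 9: 135 + 61 = 196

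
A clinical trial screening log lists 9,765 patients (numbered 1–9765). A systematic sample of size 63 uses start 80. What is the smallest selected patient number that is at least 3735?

3800

k = 9765/63 = 155
Steps past start: ⌈(3735 − 80)/155⌉ = ⌈3655/155⌉ = 24
Selected patient: 80 + 24×155 = 3800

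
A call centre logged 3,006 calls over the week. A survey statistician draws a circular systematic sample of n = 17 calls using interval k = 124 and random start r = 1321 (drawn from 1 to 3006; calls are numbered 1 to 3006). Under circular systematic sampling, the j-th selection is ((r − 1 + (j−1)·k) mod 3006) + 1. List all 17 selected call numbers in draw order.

Selection 1: 1321
Selection 2: 1321 + 124 = 1445
Selection 3: 1445 + 124 = 1569
Selection 4: 1569 + 124 = 1693
Selection 5: 1693 + 124 = 1817
Selection 6: 1817 + 124 = 1941
Selection 7: 1941 + 124 = 2065
Selection 8: 2065 + 124 = 2189
Selection 9: 2189 + 124 = 2313
Selection 10: 2313 + 124 = 2437
Selection 11: 2437 + 124 = 2561
Selection 12: 2561 + 124 = 2685
Selection 13: 2685 + 124 = 2809
Selection 14: 2809 + 124 = 2933
Selection 15: 2933 + 124 = 3057 → 3057 − 3006 = 51
Selection 16: 51 + 124 = 175
Selection 17: 175 + 124 = 299

1321, 1445, 1569, 1693, 1817, 1941, 2065, 2189, 2313, 2437, 2561, 2685, 2809, 2933, 51, 175, 299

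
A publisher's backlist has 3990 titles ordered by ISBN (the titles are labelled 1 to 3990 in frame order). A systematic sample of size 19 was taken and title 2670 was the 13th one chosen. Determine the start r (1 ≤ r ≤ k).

k = 3990/19 = 210
r = 2670 − (13−1)×210 = 2670 − 2520 = 150

150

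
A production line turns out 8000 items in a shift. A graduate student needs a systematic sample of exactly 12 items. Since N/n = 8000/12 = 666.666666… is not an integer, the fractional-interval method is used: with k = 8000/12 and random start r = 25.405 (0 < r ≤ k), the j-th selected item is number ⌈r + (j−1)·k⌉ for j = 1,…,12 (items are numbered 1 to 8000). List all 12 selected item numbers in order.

j=1: r + 0k = 25.405 → ⌈·⌉ = 26
j=2: r + 1k = 692.071666… → ⌈·⌉ = 693
j=3: r + 2k = 1358.738333… → ⌈·⌉ = 1359
j=4: r + 3k = 2025.405 → ⌈·⌉ = 2026
j=5: r + 4k = 2692.071666… → ⌈·⌉ = 2693
j=6: r + 5k = 3358.738333… → ⌈·⌉ = 3359
j=7: r + 6k = 4025.405 → ⌈·⌉ = 4026
j=8: r + 7k = 4692.071666… → ⌈·⌉ = 4693
j=9: r + 8k = 5358.738333… → ⌈·⌉ = 5359
j=10: r + 9k = 6025.405 → ⌈·⌉ = 6026
j=11: r + 10k = 6692.071666… → ⌈·⌉ = 6693
j=12: r + 11k = 7358.738333… → ⌈·⌉ = 7359

26, 693, 1359, 2026, 2693, 3359, 4026, 4693, 5359, 6026, 6693, 7359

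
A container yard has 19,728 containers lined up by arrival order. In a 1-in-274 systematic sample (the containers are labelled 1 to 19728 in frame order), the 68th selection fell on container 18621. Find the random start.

k = 274
r = 18621 − (68−1)×274 = 18621 − 18358 = 263

263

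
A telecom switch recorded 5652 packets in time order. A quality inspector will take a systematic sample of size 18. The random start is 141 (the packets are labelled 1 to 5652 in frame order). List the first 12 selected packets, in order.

141, 455, 769, 1083, 1397, 1711, 2025, 2339, 2653, 2967, 3281, 3595

k = N/n = 5652/18 = 314
packet 1: 141
packet 2: 141 + 314 = 455
packet 3: 455 + 314 = 769
packet 4: 769 + 314 = 1083
packet 5: 1083 + 314 = 1397
packet 6: 1397 + 314 = 1711
packet 7: 1711 + 314 = 2025
packet 8: 2025 + 314 = 2339
packet 9: 2339 + 314 = 2653
packet 10: 2653 + 314 = 2967
packet 11: 2967 + 314 = 3281
packet 12: 3281 + 314 = 3595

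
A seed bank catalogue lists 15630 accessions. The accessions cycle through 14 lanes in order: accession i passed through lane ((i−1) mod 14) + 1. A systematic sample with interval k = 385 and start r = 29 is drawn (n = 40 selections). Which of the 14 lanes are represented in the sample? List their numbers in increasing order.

Consecutive selections differ by k = 385, so their lane numbers differ by 385 mod 14 = 7.
gcd(385, 14) = 7, so the sample visits 14/7 = 2 distinct residues mod 14.
Start 29 is lane 1; the lanes hit are 1, 8.

1, 8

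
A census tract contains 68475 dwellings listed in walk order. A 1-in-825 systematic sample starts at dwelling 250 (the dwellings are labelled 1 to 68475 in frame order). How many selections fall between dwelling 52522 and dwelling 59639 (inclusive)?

k = 825
First selection ≥ 52522: 250 + ⌈(52522−250)/825⌉·825 = 250 + 64×825 = 53050
Last selection ≤ 59639: 250 + ⌊(59639−250)/825⌋·825 = 250 + 71×825 = 58825
Count = 71 − 64 + 1 = 8

8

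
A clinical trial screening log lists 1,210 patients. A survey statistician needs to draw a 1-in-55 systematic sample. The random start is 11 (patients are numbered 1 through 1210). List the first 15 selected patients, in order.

11, 66, 121, 176, 231, 286, 341, 396, 451, 506, 561, 616, 671, 726, 781

patient 1: 11
patient 2: 11 + 55 = 66
patient 3: 66 + 55 = 121
patient 4: 121 + 55 = 176
patient 5: 176 + 55 = 231
patient 6: 231 + 55 = 286
patient 7: 286 + 55 = 341
patient 8: 341 + 55 = 396
patient 9: 396 + 55 = 451
patient 10: 451 + 55 = 506
patient 11: 506 + 55 = 561
patient 12: 561 + 55 = 616
patient 13: 616 + 55 = 671
patient 14: 671 + 55 = 726
patient 15: 726 + 55 = 781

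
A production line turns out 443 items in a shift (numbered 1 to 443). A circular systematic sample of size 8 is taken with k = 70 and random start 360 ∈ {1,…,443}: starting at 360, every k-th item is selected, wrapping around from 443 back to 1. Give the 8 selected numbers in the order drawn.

360, 430, 57, 127, 197, 267, 337, 407

Selection 1: 360
Selection 2: 360 + 70 = 430
Selection 3: 430 + 70 = 500 → 500 − 443 = 57
Selection 4: 57 + 70 = 127
Selection 5: 127 + 70 = 197
Selection 6: 197 + 70 = 267
Selection 7: 267 + 70 = 337
Selection 8: 337 + 70 = 407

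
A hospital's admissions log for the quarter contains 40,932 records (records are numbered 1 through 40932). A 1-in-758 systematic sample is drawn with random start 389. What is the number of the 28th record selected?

k = 758
28th selection = r + (28−1)·k = 389 + 27×758 = 389 + 20466 = 20855

20855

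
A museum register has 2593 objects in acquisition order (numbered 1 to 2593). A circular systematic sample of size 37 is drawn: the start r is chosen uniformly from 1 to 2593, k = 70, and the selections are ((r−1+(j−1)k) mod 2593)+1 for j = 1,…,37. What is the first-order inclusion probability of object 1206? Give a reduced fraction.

For each position j, as r ranges over 1…2593 the j-th selection hits every object exactly once, so object 1206 is selected for exactly 37 of the 2593 starts.
Inclusion probability = 37/2593.

37/2593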